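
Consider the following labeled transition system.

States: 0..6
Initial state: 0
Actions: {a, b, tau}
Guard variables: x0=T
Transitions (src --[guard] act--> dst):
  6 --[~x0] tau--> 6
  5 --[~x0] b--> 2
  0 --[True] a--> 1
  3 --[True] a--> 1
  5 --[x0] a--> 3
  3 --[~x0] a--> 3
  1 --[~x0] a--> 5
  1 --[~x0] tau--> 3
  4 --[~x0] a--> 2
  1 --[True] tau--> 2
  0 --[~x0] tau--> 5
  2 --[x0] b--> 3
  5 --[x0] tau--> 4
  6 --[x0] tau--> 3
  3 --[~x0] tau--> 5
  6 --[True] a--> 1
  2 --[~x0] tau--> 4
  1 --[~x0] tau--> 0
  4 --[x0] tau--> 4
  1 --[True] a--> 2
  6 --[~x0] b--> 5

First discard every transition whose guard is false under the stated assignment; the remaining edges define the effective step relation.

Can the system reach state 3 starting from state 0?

Answer: REACHABLE

Analysis:
10 transition(s) survive guard evaluation.
Layer 0: {0}
Layer 1: {1}  now seen {0,1}
Layer 2: {2}  now seen {0,1,2}
Layer 3: {3}  now seen {0,1,2,3}
Reach set: {0,1,2,3}
witness 3: a·tau·b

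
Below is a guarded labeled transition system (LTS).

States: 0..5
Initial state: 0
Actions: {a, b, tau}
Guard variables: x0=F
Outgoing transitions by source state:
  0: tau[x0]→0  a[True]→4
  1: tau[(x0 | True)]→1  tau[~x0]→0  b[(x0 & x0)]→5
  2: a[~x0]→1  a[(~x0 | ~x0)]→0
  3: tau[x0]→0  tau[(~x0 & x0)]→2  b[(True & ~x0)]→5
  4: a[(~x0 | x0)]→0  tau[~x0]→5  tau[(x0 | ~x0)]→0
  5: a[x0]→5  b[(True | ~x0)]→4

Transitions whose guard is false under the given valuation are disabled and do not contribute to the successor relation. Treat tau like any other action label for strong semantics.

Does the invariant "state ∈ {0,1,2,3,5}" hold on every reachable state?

Answer: INVARIANT VIOLATED at state 4

Working:
Inv-set: {0,1,2,3,5}
Reachable = {0,4,5}
  0: ok
  4: VIOLATES
  5: ok
reach 4 via a — violates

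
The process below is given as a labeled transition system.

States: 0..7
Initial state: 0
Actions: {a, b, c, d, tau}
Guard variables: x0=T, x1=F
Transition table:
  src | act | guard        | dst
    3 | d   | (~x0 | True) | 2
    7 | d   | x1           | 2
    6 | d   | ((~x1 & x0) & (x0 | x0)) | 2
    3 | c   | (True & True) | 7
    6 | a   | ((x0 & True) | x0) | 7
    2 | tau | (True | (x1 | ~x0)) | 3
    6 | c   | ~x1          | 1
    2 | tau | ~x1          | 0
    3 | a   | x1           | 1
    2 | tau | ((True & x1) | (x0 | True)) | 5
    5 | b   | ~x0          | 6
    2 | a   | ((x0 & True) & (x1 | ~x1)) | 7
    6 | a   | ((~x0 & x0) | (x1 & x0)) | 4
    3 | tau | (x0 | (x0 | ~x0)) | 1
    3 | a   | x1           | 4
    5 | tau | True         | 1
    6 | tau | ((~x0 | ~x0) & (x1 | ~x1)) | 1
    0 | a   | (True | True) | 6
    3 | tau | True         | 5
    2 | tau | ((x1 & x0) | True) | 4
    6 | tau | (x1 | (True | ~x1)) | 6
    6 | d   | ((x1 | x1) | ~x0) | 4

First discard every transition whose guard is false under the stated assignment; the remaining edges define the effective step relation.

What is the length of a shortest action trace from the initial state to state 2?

Answer: 2

Working:
Breadth-first toward 2:
  depth 0: {0}
  depth 1: {6}
  depth 2: {1,2,7}
2 enters at depth 2; path a·d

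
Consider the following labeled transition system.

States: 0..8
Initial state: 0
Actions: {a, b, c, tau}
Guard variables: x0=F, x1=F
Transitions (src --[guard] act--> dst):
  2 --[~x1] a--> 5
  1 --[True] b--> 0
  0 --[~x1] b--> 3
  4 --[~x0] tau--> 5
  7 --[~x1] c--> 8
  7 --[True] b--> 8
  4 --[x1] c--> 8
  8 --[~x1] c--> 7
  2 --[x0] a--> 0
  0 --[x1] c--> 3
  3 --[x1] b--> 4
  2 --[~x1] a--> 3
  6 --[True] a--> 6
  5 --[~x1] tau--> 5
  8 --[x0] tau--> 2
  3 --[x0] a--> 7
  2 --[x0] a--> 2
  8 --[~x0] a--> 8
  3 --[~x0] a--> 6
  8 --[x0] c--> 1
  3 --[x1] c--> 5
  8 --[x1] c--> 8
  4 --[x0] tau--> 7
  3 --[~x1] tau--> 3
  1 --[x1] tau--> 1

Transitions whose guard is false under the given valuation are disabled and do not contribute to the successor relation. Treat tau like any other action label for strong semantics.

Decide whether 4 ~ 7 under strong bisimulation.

Answer: NOT BISIMILAR

Analysis:
Bisimulation quotient by refinement:
  π0 = {{0,1,2,3,4,5,6,7,8}}
  π1 = {{0,1},{2,6},{3},{4,5},{7},{8}}
  π2 = {{0},{1},{2},{3},{4,5},{6},{7},{8}}
stable after 3 split(s): 8 block(s)
class of 4: {4,5}; class of 7: {7}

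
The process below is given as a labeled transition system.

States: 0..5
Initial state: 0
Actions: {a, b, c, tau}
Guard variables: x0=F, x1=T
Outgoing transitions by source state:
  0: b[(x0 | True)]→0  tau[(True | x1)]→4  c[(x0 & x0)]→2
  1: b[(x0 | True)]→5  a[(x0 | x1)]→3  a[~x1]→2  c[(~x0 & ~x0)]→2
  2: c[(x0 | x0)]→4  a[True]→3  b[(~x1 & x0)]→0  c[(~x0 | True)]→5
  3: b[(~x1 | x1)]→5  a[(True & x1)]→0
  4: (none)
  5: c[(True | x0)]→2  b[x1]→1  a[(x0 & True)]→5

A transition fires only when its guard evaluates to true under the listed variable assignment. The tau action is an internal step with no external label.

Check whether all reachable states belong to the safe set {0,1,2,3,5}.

Answer: INVARIANT VIOLATED at state 4

Working:
Inv-set: {0,1,2,3,5}
R = {0,4}
  0: ✓
  4: outside
counterexample path to 4: tau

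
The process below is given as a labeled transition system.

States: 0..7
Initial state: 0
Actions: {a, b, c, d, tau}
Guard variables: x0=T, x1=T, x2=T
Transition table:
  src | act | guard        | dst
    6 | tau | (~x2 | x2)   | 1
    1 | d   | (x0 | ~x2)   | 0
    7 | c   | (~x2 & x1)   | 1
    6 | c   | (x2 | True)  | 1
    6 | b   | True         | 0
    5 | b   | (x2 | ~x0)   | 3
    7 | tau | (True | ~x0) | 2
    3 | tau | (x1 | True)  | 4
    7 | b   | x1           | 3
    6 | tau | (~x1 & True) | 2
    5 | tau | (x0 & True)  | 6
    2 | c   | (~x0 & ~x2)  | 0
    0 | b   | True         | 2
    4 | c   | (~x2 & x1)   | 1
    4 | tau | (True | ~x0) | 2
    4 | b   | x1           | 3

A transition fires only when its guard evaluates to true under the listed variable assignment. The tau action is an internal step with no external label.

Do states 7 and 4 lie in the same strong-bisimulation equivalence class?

Compute ~ classes (split until stable):
  P[0] = {{0,1,2,3,4,5,6,7}}
  P[1] = {{0},{1},{2},{3},{4,5,7},{6}}
  P[2] = {{0},{1},{2},{3},{4,7},{5},{6}}
Fixed point at round 3; 7 class(es).
[7]={4,7}  [4]={4,7}

Answer: BISIMILAR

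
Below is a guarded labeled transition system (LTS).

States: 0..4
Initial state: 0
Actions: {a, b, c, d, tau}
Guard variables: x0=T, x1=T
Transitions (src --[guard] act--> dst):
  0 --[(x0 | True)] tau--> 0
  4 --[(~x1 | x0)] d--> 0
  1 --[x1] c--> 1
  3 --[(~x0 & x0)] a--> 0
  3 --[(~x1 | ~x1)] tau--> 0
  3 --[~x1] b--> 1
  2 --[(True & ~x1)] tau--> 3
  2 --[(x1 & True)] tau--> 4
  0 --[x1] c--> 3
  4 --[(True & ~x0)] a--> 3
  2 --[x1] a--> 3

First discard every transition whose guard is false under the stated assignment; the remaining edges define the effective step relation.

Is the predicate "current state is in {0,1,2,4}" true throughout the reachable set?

Answer: INVARIANT VIOLATED at state 3

Trace:
Allowed set {0,1,2,4}
R = {0,3}
  0: ✓
  3: ✗ unsafe
counterexample path to 3: c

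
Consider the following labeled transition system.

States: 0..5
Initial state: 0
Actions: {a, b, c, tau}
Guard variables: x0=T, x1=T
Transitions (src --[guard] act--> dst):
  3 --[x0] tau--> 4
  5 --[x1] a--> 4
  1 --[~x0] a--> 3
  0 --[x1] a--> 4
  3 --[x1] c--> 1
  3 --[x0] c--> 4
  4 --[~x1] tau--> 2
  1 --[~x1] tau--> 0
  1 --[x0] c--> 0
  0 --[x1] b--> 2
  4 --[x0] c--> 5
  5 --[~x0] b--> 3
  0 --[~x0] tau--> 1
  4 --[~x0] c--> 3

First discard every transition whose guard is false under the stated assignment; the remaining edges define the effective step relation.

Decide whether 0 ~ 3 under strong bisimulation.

Answer: NOT BISIMILAR

Trace:
Refine partition for ~:
  round 0: {{0,1,2,3,4,5}}
  round 1: {{0},{1,4},{2},{3},{5}}
  round 2: {{0},{1},{2},{3},{4},{5}}
stable after 3 split(s): 6 block(s)
class of 0: {0}; class of 3: {3}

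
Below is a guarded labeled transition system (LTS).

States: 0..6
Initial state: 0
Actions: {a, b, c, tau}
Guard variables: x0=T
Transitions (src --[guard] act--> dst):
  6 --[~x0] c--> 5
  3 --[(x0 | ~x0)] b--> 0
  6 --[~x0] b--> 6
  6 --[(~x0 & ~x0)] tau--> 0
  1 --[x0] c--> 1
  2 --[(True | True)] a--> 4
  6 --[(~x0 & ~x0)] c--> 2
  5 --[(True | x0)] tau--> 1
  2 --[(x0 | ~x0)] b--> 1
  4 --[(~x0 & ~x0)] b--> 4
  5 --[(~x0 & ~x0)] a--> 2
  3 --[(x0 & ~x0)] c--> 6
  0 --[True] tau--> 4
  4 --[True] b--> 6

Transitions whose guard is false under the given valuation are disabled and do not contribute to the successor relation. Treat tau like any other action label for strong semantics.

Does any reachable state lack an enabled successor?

R = {0,4,6}
  0: tau→4  [1 exit(s)]
  4: b→6  [1 exit(s)]
  6: ∅  [STUCK]
witness 6: tau·b

Answer: DEADLOCK at state 6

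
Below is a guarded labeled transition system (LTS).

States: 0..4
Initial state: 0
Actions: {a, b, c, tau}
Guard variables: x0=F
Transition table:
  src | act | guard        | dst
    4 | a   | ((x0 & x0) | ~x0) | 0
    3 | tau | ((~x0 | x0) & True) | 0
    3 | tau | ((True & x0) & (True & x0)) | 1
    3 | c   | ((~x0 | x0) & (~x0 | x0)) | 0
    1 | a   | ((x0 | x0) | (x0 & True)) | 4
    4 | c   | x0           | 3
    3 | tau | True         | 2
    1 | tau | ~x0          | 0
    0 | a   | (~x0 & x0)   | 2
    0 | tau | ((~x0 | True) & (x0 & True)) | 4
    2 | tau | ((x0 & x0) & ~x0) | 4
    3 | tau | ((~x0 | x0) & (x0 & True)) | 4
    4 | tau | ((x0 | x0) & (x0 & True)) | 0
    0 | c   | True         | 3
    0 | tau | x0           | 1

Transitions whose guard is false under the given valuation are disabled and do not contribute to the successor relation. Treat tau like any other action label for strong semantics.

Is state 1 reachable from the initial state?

6 transition(s) survive guard evaluation.
Layer 0: {0}
Layer 1: {3}  total {0,3}
Layer 2: {2}  total {0,2,3}
Reach set: {0,2,3}

Answer: UNREACHABLE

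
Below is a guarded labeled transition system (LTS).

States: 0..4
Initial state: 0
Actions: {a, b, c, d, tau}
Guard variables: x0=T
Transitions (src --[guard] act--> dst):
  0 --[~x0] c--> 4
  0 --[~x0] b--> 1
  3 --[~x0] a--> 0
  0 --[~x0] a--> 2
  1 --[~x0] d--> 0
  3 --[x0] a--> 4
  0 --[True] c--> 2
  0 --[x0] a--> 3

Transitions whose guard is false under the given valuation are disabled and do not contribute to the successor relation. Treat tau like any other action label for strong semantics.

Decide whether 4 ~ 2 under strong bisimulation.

Answer: BISIMILAR

Analysis:
Refine partition for ~:
  π0 = {{0,1,2,3,4}}
  π1 = {{0},{1,2,4},{3}}
3 equivalence class(es) (converged in 2)
[4]={1,2,4}  [2]={1,2,4}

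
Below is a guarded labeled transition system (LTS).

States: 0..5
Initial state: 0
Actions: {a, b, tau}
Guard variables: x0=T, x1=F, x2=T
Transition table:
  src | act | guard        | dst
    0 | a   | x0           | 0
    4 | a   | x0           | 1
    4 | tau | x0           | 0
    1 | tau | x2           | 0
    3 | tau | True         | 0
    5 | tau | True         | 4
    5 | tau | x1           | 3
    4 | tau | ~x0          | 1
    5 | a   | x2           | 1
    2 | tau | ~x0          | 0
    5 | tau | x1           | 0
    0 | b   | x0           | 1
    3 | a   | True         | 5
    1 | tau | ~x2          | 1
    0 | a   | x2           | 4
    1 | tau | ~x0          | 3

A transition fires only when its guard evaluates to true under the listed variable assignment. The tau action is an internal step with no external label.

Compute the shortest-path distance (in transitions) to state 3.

Answer: UNREACHABLE

Analysis:
Layered search for 3:
  depth 0: {0}
  depth 1: {1,4}
3 never appears.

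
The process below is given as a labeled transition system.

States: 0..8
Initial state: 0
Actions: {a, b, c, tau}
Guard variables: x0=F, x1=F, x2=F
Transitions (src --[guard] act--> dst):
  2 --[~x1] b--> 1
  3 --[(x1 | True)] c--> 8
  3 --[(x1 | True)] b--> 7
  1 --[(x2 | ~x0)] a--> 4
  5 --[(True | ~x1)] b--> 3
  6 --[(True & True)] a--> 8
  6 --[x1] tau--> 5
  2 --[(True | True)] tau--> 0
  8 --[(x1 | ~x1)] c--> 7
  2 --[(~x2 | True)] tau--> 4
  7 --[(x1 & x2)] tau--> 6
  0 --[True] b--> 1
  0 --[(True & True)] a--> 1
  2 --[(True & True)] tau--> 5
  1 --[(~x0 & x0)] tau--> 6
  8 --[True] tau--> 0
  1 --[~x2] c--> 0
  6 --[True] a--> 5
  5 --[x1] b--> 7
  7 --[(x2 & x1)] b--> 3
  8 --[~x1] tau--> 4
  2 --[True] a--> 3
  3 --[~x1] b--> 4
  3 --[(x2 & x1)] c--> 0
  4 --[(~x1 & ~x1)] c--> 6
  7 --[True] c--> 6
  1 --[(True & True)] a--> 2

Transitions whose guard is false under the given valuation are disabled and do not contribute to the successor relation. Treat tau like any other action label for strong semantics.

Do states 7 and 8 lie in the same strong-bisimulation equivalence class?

Refine partition for ~:
  π0 = {{0,1,2,3,4,5,6,7,8}}
  π1 = {{0},{1},{2},{3},{4,7},{5},{6},{8}}
8 equivalence class(es) (converged in 2)
class of 7: {4,7}; class of 8: {8}

Answer: NOT BISIMILAR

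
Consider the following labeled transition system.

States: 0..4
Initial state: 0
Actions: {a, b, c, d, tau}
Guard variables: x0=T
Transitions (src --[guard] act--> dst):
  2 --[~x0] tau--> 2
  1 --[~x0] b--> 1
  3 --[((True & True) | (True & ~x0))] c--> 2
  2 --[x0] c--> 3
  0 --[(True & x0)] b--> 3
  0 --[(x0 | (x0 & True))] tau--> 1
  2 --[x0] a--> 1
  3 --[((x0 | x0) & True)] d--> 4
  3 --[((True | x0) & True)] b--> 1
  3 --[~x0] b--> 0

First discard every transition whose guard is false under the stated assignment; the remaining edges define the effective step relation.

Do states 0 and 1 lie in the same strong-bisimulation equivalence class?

Answer: NOT BISIMILAR

Analysis:
Refine partition for ~:
  round 0: {{0,1,2,3,4}}
  round 1: {{0},{1,4},{2},{3}}
4 equivalence class(es) (converged in 2)
[0]={0}  [1]={1,4}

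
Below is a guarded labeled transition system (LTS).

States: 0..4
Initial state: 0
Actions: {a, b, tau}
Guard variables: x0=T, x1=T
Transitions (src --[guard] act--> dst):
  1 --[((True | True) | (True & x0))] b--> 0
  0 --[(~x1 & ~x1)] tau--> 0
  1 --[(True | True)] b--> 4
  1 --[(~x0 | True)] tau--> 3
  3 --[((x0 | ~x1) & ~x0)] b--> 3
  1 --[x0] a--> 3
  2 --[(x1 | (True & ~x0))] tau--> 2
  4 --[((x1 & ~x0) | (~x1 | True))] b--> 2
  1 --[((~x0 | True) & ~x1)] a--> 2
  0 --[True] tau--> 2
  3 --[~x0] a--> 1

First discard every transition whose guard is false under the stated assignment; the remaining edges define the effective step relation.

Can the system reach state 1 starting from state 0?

7 transition(s) survive guard evaluation.
Layer 0: {0}
Layer 1: {2}  total {0,2}
Reachable = {0,2}

Answer: UNREACHABLE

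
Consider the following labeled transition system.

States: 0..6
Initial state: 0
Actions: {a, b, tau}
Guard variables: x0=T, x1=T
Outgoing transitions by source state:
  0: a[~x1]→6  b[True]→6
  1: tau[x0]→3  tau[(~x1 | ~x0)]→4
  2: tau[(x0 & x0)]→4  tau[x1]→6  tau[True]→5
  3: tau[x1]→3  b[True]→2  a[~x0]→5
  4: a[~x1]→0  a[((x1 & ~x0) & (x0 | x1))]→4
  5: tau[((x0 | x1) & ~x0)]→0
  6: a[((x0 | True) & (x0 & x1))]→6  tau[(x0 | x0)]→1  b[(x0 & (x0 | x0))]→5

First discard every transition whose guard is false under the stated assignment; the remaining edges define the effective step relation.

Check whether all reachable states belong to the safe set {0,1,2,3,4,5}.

Answer: INVARIANT VIOLATED at state 6

Analysis:
Inv-set: {0,1,2,3,4,5}
R = {0,1,2,3,4,5,6}
  0: ✓
  1: ✓
  2: ✓
  3: ✓
  4: ✓
  5: ✓
  6: ✗ unsafe
counterexample path to 6: b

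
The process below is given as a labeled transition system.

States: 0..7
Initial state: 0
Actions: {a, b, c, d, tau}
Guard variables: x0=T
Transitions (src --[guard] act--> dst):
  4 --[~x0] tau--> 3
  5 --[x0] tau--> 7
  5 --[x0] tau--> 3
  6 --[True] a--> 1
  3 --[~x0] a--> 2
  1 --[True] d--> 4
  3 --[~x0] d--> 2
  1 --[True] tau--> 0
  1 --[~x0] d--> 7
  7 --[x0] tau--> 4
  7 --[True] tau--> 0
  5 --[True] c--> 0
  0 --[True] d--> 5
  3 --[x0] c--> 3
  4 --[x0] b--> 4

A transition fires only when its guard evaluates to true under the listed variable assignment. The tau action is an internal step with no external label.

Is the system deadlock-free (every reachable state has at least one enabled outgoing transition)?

Reach set: {0,3,4,5,7}
  0: d→5  [deg 1]
  3: c→3  [deg 1]
  4: b→4  [deg 1]
  5: c→0  tau→3  tau→7  [deg 3]
  7: tau→0  tau→4  [deg 2]

Answer: DEADLOCK-FREE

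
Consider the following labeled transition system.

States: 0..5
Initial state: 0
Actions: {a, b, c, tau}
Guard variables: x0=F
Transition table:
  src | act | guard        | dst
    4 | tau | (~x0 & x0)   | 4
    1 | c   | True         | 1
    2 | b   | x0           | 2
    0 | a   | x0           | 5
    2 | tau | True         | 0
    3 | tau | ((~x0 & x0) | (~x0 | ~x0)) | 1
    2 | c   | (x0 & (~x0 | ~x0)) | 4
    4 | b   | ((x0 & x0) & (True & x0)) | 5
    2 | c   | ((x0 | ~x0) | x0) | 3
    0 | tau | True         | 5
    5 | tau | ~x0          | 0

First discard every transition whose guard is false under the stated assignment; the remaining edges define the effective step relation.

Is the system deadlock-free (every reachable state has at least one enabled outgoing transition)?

Reach set: {0,5}
  0: tau→5  [deg 1]
  5: tau→0  [deg 1]

Answer: DEADLOCK-FREE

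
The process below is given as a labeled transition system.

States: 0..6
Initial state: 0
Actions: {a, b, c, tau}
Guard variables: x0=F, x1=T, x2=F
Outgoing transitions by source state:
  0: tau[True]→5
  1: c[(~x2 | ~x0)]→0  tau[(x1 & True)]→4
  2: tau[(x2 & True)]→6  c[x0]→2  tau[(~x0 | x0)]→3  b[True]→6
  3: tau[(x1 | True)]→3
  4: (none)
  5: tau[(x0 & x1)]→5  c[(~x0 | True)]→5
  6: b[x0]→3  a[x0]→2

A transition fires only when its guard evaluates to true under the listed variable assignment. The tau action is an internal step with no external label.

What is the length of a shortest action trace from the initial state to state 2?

Answer: UNREACHABLE

Working:
Layered search for 2:
  L0 = {0}
  L1 = {5}
2 never appears.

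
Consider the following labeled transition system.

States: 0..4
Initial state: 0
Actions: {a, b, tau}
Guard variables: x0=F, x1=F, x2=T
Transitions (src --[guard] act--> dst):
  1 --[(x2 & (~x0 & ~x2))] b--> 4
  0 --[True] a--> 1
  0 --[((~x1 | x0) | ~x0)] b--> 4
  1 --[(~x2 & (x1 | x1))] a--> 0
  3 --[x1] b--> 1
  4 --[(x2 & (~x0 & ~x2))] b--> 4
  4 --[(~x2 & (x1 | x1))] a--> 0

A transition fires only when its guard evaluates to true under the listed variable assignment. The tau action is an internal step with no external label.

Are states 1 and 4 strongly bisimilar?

Compute ~ classes (split until stable):
  round 0: {{0,1,2,3,4}}
  round 1: {{0},{1,2,3,4}}
Fixed point at round 2; 2 class(es).
class of 1: {1,2,3,4}; class of 4: {1,2,3,4}

Answer: BISIMILAR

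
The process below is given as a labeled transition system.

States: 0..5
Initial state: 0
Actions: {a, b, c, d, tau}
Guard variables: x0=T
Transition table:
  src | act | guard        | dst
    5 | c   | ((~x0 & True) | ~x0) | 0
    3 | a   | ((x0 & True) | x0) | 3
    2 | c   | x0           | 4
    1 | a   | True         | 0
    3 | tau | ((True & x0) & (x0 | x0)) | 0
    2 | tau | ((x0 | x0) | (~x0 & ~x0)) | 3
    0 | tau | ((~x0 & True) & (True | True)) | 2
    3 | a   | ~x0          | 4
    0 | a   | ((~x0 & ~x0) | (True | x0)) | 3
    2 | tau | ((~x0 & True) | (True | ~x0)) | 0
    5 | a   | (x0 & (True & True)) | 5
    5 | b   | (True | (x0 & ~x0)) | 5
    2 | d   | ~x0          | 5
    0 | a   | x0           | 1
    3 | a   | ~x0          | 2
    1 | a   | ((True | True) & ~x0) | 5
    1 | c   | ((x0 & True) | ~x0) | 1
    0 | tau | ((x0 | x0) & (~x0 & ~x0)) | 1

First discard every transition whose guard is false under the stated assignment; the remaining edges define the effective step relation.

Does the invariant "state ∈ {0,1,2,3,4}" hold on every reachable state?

Safe = {0,1,2,3,4}
R = {0,1,3}
  0: ✓
  1: ✓
  3: ✓

Answer: INVARIANT HOLDS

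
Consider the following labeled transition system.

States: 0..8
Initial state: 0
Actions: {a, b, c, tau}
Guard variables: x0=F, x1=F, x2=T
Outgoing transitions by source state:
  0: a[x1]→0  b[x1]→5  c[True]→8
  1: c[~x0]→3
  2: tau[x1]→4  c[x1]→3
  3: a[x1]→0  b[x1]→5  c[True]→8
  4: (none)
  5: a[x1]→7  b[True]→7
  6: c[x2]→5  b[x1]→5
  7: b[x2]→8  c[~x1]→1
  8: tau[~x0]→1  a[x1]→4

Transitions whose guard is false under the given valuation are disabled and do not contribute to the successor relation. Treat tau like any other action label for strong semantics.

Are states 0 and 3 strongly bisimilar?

Compute ~ classes (split until stable):
  π0 = {{0,1,2,3,4,5,6,7,8}}
  π1 = {{0,1,3,6},{2,4},{5},{7},{8}}
  π2 = {{0,3},{1},{2,4},{5},{6},{7},{8}}
Fixed point at round 3; 7 class(es).
class of 0: {0,3}; class of 3: {0,3}

Answer: BISIMILAR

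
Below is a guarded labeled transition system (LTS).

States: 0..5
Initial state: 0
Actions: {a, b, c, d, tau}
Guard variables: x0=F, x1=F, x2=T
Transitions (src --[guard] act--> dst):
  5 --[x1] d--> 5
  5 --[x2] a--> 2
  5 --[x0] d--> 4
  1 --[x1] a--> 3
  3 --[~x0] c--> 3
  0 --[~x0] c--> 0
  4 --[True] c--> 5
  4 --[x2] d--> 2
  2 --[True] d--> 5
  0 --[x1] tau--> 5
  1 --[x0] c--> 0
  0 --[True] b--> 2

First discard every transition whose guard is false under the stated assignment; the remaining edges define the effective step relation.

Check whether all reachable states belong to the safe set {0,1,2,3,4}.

Answer: INVARIANT VIOLATED at state 5

Analysis:
Safe = {0,1,2,3,4}
R = {0,2,5}
  0: ok
  2: ok
  5: VIOLATES
reach 5 via b·d — violates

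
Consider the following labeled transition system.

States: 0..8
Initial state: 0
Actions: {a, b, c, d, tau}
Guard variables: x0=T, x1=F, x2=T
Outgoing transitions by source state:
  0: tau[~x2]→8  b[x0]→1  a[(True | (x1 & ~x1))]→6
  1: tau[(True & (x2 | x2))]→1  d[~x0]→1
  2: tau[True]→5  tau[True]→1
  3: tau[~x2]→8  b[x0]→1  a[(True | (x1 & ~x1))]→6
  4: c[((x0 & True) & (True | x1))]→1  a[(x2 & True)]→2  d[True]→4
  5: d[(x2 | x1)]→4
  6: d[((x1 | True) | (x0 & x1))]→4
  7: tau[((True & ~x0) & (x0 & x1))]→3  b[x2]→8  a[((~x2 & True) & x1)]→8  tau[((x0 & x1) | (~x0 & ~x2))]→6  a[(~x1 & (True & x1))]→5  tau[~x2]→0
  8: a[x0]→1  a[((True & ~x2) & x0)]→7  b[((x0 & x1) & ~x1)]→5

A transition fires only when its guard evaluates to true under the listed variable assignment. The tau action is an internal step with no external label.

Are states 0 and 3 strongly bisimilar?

Bisimulation quotient by refinement:
  round 0: {{0,1,2,3,4,5,6,7,8}}
  round 1: {{0,3},{1,2},{4},{5,6},{7},{8}}
  round 2: {{0,3},{1},{2},{4},{5,6},{7},{8}}
7 equivalence class(es) (converged in 3)
[0]={0,3}  [3]={0,3}

Answer: BISIMILAR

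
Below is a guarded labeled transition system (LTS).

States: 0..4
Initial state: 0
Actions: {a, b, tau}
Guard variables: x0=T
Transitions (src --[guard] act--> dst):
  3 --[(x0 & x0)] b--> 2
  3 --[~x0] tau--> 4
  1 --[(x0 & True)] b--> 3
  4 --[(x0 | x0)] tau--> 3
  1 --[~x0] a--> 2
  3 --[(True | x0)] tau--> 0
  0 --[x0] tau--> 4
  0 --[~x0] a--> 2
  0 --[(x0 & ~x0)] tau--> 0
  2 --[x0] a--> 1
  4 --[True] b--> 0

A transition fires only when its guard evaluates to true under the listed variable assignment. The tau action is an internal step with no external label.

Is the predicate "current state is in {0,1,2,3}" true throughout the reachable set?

Answer: INVARIANT VIOLATED at state 4

Trace:
Safe = {0,1,2,3}
Reachable = {0,1,2,3,4}
  0: ok
  1: ok
  2: ok
  3: ok
  4: ✗ unsafe
counterexample path to 4: tau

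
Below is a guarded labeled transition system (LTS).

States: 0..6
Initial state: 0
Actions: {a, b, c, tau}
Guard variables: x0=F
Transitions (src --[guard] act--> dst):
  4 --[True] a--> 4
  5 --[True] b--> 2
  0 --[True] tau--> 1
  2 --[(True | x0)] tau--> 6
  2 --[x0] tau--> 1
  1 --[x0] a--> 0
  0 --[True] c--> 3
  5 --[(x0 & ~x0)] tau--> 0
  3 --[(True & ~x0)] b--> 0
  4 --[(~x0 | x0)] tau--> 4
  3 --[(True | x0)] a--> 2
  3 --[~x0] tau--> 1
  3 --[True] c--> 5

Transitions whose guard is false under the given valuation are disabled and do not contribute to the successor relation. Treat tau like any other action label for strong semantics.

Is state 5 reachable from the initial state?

After dropping false guards: 10 live edges.
depth 0: {0}
depth 1: {1,3}  now seen {0,1,3}
depth 2: {2,5}  now seen {0,1,2,3,5}
depth 3: {6}  now seen {0,1,2,3,5,6}
Reach set: {0,1,2,3,5,6}
trace reaching 5: c·c

Answer: REACHABLE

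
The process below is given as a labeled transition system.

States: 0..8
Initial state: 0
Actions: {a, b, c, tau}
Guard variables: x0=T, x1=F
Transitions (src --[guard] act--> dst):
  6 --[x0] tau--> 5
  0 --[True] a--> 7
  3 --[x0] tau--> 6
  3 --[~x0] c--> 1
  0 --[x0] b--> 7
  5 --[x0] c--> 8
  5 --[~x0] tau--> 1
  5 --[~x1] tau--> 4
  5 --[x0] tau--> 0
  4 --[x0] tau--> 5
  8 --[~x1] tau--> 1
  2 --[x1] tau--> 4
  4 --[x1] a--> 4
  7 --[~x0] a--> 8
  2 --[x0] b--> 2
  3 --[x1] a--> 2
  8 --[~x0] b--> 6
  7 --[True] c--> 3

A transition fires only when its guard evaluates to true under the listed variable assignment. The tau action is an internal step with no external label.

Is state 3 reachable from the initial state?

Guard filter leaves 11 enabled edge(s).
depth 0: {0}
depth 1: {7}  now seen {0,7}
depth 2: {3}  now seen {0,3,7}
depth 3: {6}  now seen {0,3,6,7}
depth 4: {5}  now seen {0,3,5,6,7}
depth 5: {4,8}  now seen {0,3,4,5,6,7,8}
depth 6: {1}  now seen {0,1,3,4,5,6,7,8}
R = {0,1,3,4,5,6,7,8}
witness 3: a·c

Answer: REACHABLE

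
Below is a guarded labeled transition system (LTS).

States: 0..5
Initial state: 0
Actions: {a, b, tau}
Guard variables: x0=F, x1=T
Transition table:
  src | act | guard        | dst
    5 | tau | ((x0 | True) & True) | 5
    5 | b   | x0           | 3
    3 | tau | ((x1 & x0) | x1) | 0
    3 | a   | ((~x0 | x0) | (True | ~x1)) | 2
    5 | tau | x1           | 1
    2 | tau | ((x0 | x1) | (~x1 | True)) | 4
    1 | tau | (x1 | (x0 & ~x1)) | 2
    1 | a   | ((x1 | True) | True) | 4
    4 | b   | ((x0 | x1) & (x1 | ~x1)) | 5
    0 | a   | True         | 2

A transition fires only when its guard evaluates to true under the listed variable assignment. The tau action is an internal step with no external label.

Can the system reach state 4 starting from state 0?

Answer: REACHABLE

Trace:
9 transition(s) survive guard evaluation.
L0 = {0}
L1 = {2}  cumulative {0,2}
L2 = {4}  cumulative {0,2,4}
L3 = {5}  cumulative {0,2,4,5}
L4 = {1}  cumulative {0,1,2,4,5}
Reach set: {0,1,2,4,5}
trace reaching 4: a·tau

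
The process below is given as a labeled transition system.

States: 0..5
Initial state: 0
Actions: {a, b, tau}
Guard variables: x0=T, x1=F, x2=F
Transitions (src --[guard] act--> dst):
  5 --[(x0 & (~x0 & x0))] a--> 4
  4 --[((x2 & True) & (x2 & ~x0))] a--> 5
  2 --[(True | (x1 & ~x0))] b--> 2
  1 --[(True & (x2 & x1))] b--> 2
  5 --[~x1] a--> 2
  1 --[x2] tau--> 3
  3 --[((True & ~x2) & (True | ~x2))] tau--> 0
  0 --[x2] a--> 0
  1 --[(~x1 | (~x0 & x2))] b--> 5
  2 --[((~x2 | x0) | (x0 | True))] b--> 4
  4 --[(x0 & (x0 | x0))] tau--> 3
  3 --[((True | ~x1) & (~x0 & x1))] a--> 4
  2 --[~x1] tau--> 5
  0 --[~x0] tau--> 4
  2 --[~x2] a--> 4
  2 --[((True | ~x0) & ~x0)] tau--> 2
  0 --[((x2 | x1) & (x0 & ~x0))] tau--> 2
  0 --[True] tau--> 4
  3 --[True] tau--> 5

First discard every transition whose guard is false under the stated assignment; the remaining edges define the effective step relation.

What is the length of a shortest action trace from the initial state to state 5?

Answer: 3

Trace:
Breadth-first toward 5:
  Layer 0: {0}
  Layer 1: {4}
  Layer 2: {3}
  Layer 3: {5}
depth(5)=3, e.g. tau·tau·tau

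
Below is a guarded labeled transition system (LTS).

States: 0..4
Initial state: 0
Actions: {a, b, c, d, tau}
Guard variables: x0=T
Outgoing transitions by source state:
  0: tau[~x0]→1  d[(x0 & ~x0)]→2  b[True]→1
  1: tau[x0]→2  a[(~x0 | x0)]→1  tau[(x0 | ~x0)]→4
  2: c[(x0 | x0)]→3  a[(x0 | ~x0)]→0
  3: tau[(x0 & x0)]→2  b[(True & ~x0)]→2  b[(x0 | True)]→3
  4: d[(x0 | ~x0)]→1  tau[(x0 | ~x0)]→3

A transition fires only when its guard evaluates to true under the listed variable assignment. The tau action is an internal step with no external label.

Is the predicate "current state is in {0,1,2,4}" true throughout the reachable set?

Answer: INVARIANT VIOLATED at state 3

Working:
Allowed set {0,1,2,4}
R = {0,1,2,3,4}
  0: safe
  1: safe
  2: safe
  3: VIOLATES
  4: safe
counterexample path to 3: b·tau·c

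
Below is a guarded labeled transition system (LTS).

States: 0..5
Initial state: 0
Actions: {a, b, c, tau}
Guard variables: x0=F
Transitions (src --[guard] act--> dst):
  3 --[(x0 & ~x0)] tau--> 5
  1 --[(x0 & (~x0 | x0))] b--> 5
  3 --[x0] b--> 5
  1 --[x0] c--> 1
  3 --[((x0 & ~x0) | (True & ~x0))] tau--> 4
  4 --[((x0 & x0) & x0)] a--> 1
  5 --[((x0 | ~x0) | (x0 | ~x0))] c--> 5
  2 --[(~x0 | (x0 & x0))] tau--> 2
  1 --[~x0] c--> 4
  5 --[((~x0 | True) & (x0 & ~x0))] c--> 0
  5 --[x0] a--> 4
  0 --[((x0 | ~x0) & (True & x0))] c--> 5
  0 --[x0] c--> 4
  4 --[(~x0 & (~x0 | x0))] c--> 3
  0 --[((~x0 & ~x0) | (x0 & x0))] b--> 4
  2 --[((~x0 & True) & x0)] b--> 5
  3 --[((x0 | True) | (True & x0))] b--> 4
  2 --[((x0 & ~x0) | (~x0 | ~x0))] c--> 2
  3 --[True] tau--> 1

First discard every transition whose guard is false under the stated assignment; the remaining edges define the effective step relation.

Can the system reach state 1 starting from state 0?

Answer: REACHABLE

Analysis:
After dropping false guards: 9 live edges.
Layer 0: {0}
Layer 1: {4}  cumulative {0,4}
Layer 2: {3}  cumulative {0,3,4}
Layer 3: {1}  cumulative {0,1,3,4}
R = {0,1,3,4}
witness 1: b·c·tau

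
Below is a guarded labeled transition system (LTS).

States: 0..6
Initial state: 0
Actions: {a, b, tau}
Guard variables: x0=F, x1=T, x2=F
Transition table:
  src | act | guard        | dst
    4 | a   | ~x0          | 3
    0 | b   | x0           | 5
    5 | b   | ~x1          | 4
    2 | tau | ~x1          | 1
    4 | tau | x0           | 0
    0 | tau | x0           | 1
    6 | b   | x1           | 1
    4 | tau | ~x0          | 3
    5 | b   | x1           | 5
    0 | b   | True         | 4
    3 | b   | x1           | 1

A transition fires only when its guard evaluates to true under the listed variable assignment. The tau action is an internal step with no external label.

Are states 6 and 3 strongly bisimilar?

Compute ~ classes (split until stable):
  π0 = {{0,1,2,3,4,5,6}}
  π1 = {{0,3,5,6},{1,2},{4}}
  π2 = {{0},{1,2},{3,6},{4},{5}}
Fixed point at round 3; 5 class(es).
[6]={3,6}  [3]={3,6}

Answer: BISIMILAR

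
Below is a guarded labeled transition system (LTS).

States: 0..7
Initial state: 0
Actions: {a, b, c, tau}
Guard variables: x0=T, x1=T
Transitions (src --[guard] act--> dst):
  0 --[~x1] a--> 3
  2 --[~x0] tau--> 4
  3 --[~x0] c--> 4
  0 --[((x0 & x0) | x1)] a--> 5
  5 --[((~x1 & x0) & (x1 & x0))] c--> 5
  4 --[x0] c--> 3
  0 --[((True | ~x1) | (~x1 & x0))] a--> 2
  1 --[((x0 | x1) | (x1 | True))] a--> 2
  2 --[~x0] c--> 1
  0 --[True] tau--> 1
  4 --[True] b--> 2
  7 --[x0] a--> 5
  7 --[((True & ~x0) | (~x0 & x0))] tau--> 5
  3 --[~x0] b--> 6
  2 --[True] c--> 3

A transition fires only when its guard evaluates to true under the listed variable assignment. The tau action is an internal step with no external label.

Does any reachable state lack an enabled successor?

Reachable = {0,1,2,3,5}
  0: a→2  a→5  tau→1  [deg 3]
  1: a→2  [deg 1]
  2: c→3  [deg 1]
  3: ∅  [STUCK]
  5: ∅  [STUCK]
witness 3: a·c

Answer: DEADLOCK at state 3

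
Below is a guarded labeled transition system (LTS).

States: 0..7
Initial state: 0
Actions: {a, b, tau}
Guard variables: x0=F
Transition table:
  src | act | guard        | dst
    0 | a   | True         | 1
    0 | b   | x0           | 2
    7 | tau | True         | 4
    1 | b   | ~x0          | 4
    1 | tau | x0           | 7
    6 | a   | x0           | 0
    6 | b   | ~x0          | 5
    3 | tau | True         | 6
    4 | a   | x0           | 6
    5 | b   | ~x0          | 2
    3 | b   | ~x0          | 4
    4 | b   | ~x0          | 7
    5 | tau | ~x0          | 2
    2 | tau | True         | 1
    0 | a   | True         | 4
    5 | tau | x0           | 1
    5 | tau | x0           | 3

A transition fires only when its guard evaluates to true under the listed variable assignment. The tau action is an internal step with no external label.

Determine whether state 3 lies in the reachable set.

After dropping false guards: 11 live edges.
depth 0: {0}
depth 1: {1,4}  cumulative {0,1,4}
depth 2: {7}  cumulative {0,1,4,7}
Reach set: {0,1,4,7}

Answer: UNREACHABLE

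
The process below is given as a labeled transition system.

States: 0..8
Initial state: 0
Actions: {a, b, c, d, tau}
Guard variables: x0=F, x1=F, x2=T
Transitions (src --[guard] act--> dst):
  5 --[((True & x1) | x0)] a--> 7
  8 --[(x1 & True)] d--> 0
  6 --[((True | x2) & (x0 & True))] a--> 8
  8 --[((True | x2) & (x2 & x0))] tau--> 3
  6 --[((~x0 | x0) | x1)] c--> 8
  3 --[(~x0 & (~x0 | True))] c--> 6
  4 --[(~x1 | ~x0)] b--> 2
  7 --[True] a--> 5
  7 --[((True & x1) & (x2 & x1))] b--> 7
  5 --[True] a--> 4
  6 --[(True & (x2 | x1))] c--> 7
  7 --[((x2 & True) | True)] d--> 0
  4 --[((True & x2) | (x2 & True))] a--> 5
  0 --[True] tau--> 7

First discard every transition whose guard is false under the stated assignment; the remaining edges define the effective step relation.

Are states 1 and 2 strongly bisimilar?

Answer: BISIMILAR

Working:
Bisimulation quotient by refinement:
  P[0] = {{0,1,2,3,4,5,6,7,8}}
  P[1] = {{0},{1,2,8},{3,6},{4},{5},{7}}
  P[2] = {{0},{1,2,8},{3},{4},{5},{6},{7}}
7 equivalence class(es) (converged in 3)
class of 1: {1,2,8}; class of 2: {1,2,8}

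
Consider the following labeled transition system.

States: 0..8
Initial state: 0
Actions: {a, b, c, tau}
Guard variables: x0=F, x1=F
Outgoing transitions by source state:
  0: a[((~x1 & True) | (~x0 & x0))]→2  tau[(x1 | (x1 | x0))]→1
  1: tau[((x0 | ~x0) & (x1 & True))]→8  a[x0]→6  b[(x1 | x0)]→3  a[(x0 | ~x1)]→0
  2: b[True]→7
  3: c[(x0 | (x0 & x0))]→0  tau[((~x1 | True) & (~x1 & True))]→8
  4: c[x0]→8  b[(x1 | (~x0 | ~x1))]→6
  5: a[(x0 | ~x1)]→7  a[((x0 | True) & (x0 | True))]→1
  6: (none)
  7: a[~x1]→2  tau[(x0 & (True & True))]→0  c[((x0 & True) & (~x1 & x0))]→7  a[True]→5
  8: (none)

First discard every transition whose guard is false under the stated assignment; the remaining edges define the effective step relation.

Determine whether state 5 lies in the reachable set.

9 transition(s) survive guard evaluation.
Layer 0: {0}
Layer 1: {2}  total {0,2}
Layer 2: {7}  total {0,2,7}
Layer 3: {5}  total {0,2,5,7}
Layer 4: {1}  total {0,1,2,5,7}
Reach set: {0,1,2,5,7}
Path to 5: a·b·a

Answer: REACHABLE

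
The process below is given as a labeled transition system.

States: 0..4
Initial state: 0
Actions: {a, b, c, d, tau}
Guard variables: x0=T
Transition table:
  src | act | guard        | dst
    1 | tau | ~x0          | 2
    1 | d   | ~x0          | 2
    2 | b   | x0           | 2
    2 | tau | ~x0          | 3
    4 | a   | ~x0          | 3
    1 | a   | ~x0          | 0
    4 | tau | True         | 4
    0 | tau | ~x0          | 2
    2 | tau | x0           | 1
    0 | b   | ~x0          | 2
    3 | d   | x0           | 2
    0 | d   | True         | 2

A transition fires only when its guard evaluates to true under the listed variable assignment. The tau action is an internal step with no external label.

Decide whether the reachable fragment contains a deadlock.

Reach set: {0,1,2}
  0: d→2  [1 out]
  1: ∅  [deadlock]
  2: b→2  tau→1  [2 out]
witness 1: d·tau

Answer: DEADLOCK at state 1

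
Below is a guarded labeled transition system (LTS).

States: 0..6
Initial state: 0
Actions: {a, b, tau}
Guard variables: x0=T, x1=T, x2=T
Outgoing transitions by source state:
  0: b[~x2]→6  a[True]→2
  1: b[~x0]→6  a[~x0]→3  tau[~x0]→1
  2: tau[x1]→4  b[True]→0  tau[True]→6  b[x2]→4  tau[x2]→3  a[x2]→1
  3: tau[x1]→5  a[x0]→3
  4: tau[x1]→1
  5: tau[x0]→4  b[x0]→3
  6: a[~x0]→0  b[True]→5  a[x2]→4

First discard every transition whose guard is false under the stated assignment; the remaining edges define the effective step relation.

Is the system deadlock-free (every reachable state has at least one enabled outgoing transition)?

Reach set: {0,1,2,3,4,5,6}
  0: a→2  [deg 1]
  1: ∅  [no exit]
  2: a→1  b→0  b→4  tau→3  tau→4  tau→6  [deg 6]
  3: a→3  tau→5  [deg 2]
  4: tau→1  [deg 1]
  5: b→3  tau→4  [deg 2]
  6: a→4  b→5  [deg 2]
trace reaching 1: a·a

Answer: DEADLOCK at state 1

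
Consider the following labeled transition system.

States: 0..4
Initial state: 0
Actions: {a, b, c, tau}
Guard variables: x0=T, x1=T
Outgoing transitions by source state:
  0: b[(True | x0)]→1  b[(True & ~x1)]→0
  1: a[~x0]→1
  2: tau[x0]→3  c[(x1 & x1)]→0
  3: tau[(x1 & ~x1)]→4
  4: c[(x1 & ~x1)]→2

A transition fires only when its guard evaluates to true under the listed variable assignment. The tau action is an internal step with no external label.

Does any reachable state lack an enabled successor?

R = {0,1}
  0: b→1  [deg 1]
  1: ∅  [deadlock]
Path to 1: b

Answer: DEADLOCK at state 1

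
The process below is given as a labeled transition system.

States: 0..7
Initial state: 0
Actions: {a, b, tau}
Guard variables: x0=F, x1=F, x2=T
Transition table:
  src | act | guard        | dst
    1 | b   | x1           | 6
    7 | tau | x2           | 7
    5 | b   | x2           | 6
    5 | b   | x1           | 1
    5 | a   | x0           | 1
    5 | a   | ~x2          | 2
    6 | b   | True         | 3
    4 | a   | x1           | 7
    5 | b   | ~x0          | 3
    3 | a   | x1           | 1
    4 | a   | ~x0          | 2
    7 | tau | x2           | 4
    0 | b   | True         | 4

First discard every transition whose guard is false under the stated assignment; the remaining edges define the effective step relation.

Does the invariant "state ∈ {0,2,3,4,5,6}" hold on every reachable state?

Answer: INVARIANT HOLDS

Analysis:
Safe = {0,2,3,4,5,6}
R = {0,2,4}
  0: safe
  2: safe
  4: safe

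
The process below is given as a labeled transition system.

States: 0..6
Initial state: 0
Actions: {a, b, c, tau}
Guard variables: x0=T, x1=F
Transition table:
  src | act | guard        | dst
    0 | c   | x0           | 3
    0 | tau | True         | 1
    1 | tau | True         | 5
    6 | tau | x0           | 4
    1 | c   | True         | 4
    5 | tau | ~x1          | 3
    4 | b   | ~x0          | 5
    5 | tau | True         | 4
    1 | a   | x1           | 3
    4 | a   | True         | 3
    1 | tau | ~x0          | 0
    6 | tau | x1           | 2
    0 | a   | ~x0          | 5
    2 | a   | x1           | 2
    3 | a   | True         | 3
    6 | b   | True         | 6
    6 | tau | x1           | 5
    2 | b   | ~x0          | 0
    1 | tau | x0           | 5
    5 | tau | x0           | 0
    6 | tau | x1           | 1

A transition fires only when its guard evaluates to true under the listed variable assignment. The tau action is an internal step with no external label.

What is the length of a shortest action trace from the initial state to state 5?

Layered search for 5:
  L0 = {0}
  L1 = {1,3}
  L2 = {4,5}
depth(5)=2, e.g. tau·tau

Answer: 2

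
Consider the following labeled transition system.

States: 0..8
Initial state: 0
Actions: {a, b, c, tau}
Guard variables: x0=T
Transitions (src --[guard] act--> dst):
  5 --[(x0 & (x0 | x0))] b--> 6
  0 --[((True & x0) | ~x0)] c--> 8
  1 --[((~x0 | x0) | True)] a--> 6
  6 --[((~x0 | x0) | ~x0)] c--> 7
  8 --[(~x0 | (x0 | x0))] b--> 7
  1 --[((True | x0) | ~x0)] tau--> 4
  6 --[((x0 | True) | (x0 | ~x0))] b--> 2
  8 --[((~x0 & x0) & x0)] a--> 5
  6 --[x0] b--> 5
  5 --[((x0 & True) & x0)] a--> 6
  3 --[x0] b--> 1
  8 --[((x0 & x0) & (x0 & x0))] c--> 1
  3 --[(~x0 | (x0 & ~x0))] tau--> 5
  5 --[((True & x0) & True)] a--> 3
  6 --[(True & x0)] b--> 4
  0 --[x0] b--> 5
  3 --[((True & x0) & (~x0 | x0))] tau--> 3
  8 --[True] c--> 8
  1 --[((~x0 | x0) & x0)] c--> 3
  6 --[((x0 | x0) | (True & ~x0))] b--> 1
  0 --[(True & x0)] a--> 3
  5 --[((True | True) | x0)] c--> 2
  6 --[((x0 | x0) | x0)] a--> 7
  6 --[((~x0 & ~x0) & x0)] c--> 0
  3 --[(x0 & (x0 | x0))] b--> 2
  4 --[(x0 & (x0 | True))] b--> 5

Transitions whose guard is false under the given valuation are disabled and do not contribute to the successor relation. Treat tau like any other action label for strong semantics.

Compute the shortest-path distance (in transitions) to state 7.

BFS to 7:
  L0 = {0}
  L1 = {3,5,8}
  L2 = {1,2,6,7}
7 enters at depth 2; path c·b

Answer: 2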